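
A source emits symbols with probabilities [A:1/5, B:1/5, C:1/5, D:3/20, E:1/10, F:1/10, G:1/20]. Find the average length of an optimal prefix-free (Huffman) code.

Huffman tree construction:
Combine smallest probabilities repeatedly
Resulting codes:
  A: 111 (length 3)
  B: 00 (length 2)
  C: 01 (length 2)
  D: 101 (length 3)
  E: 1101 (length 4)
  F: 100 (length 3)
  G: 1100 (length 4)
Average length = Σ p(s) × length(s) = 2.7500 bits


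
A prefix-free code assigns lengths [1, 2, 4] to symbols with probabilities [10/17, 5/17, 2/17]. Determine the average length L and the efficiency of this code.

Average length L = Σ p_i × l_i = 1.6471 bits
Entropy H = 1.3328 bits
Efficiency η = H/L × 100% = 80.92%


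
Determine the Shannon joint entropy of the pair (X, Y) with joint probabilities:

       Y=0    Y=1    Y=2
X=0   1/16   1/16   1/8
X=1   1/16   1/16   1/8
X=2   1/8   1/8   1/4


H(X,Y) = -Σ p(x,y) log₂ p(x,y)
  p(0,0)=1/16: -0.0625 × log₂(0.0625) = 0.2500
  p(0,1)=1/16: -0.0625 × log₂(0.0625) = 0.2500
  p(0,2)=1/8: -0.1250 × log₂(0.1250) = 0.3750
  p(1,0)=1/16: -0.0625 × log₂(0.0625) = 0.2500
  p(1,1)=1/16: -0.0625 × log₂(0.0625) = 0.2500
  p(1,2)=1/8: -0.1250 × log₂(0.1250) = 0.3750
  p(2,0)=1/8: -0.1250 × log₂(0.1250) = 0.3750
  p(2,1)=1/8: -0.1250 × log₂(0.1250) = 0.3750
  p(2,2)=1/4: -0.2500 × log₂(0.2500) = 0.5000
H(X,Y) = 3.0000 bits


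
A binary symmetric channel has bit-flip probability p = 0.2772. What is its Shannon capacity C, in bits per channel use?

For BSC with error probability p:
C = 1 - H(p) where H(p) is binary entropy
H(0.2772) = -0.2772 × log₂(0.2772) - 0.7228 × log₂(0.7228)
H(p) = 0.8516
C = 1 - 0.8516 = 0.1484 bits/use


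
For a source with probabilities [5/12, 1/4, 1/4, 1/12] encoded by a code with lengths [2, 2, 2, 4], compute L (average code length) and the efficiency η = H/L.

Average length L = Σ p_i × l_i = 2.1667 bits
Entropy H = 1.8250 bits
Efficiency η = H/L × 100% = 84.23%


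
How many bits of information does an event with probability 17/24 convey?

Information content I(x) = -log₂(p(x))
I = -log₂(17/24) = -log₂(0.7083)
I = 0.4975 bits


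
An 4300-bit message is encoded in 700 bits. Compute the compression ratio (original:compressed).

Compression ratio = Original / Compressed
= 4300 / 700 = 6.14:1


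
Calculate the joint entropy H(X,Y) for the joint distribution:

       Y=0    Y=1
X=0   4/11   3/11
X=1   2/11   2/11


H(X,Y) = -Σ p(x,y) log₂ p(x,y)
  p(0,0)=4/11: -0.3636 × log₂(0.3636) = 0.5307
  p(0,1)=3/11: -0.2727 × log₂(0.2727) = 0.5112
  p(1,0)=2/11: -0.1818 × log₂(0.1818) = 0.4472
  p(1,1)=2/11: -0.1818 × log₂(0.1818) = 0.4472
H(X,Y) = 1.9363 bits


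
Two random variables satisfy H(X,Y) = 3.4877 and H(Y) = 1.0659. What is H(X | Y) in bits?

Chain rule: H(X,Y) = H(X|Y) + H(Y)
H(X|Y) = H(X,Y) - H(Y) = 3.4877 - 1.0659 = 2.4218 bits


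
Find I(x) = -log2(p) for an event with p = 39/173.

Information content I(x) = -log₂(p(x))
I = -log₂(39/173) = -log₂(0.2254)
I = 2.1492 bits


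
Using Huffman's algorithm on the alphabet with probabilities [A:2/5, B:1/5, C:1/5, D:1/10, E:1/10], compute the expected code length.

Huffman tree construction:
Combine smallest probabilities repeatedly
Resulting codes:
  A: 11 (length 2)
  B: 00 (length 2)
  C: 01 (length 2)
  D: 100 (length 3)
  E: 101 (length 3)
Average length = Σ p(s) × length(s) = 2.2000 bits


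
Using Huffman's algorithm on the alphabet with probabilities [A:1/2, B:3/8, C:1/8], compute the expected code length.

Huffman tree construction:
Combine smallest probabilities repeatedly
Resulting codes:
  A: 0 (length 1)
  B: 11 (length 2)
  C: 10 (length 2)
Average length = Σ p(s) × length(s) = 1.5000 bits


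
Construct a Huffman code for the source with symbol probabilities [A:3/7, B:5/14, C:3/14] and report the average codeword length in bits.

Huffman tree construction:
Combine smallest probabilities repeatedly
Resulting codes:
  A: 0 (length 1)
  B: 11 (length 2)
  C: 10 (length 2)
Average length = Σ p(s) × length(s) = 1.5714 bits


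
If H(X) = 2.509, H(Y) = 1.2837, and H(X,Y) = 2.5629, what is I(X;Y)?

I(X;Y) = H(X) + H(Y) - H(X,Y)
I(X;Y) = 2.509 + 1.2837 - 2.5629 = 1.2298 bits


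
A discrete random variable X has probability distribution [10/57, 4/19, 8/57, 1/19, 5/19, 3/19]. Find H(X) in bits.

H(X) = -Σ p(x) log₂ p(x)
  -10/57 × log₂(10/57) = 0.4405
  -4/19 × log₂(4/19) = 0.4732
  -8/57 × log₂(8/57) = 0.3976
  -1/19 × log₂(1/19) = 0.2236
  -5/19 × log₂(5/19) = 0.5068
  -3/19 × log₂(3/19) = 0.4205
H(X) = 2.4623 bits


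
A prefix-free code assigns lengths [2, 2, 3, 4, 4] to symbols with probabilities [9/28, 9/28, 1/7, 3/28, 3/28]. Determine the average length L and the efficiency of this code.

Average length L = Σ p_i × l_i = 2.5714 bits
Entropy H = 2.1442 bits
Efficiency η = H/L × 100% = 83.39%


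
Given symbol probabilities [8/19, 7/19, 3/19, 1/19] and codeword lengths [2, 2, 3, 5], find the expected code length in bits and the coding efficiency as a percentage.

Average length L = Σ p_i × l_i = 2.3158 bits
Entropy H = 1.7002 bits
Efficiency η = H/L × 100% = 73.42%


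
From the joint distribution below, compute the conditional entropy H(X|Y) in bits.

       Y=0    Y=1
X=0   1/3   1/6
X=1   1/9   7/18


H(X|Y) = Σ_y p(y) H(X|Y=y)
  p(Y=0) = 4/9, H(X|Y=0) = 0.8113
  p(Y=1) = 5/9, H(X|Y=1) = 0.8813
H(X|Y) = 0.4444×0.8113 + 0.5556×0.8813 = 0.8502 bits


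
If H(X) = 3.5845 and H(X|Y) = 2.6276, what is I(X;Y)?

I(X;Y) = H(X) - H(X|Y)
I(X;Y) = 3.5845 - 2.6276 = 0.9569 bits


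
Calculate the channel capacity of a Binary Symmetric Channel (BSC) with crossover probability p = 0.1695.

For BSC with error probability p:
C = 1 - H(p) where H(p) is binary entropy
H(0.1695) = -0.1695 × log₂(0.1695) - 0.8305 × log₂(0.8305)
H(p) = 0.6566
C = 1 - 0.6566 = 0.3434 bits/use


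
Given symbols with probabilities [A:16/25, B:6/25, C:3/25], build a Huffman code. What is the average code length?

Huffman tree construction:
Combine smallest probabilities repeatedly
Resulting codes:
  A: 1 (length 1)
  B: 01 (length 2)
  C: 00 (length 2)
Average length = Σ p(s) × length(s) = 1.3600 bits


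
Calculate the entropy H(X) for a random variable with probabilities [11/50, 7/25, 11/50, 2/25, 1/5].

H(X) = -Σ p(x) log₂ p(x)
  -11/50 × log₂(11/50) = 0.4806
  -7/25 × log₂(7/25) = 0.5142
  -11/50 × log₂(11/50) = 0.4806
  -2/25 × log₂(2/25) = 0.2915
  -1/5 × log₂(1/5) = 0.4644
H(X) = 2.2313 bits


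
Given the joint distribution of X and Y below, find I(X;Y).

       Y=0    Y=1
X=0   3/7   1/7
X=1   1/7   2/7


H(X) = 0.9852, H(Y) = 0.9852, H(X,Y) = 1.8424
I(X;Y) = H(X) + H(Y) - H(X,Y) = 0.1281 bits


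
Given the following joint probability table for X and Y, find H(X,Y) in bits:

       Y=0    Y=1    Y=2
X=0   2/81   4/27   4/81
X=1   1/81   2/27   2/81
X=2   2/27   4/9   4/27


H(X,Y) = -Σ p(x,y) log₂ p(x,y)
  p(0,0)=2/81: -0.0247 × log₂(0.0247) = 0.1318
  p(0,1)=4/27: -0.1481 × log₂(0.1481) = 0.4081
  p(0,2)=4/81: -0.0494 × log₂(0.0494) = 0.2143
  p(1,0)=1/81: -0.0123 × log₂(0.0123) = 0.0783
  p(1,1)=2/27: -0.0741 × log₂(0.0741) = 0.2781
  p(1,2)=2/81: -0.0247 × log₂(0.0247) = 0.1318
  p(2,0)=2/27: -0.0741 × log₂(0.0741) = 0.2781
  p(2,1)=4/9: -0.4444 × log₂(0.4444) = 0.5200
  p(2,2)=4/27: -0.1481 × log₂(0.1481) = 0.4081
H(X,Y) = 2.4488 bits


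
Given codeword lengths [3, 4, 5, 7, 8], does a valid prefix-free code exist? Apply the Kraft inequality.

Kraft inequality: Σ 2^(-l_i) ≤ 1 for prefix-free code
Calculating: 2^(-3) + 2^(-4) + 2^(-5) + 2^(-7) + 2^(-8)
= 0.125 + 0.0625 + 0.03125 + 0.0078125 + 0.00390625
= 0.2305
Since 0.2305 ≤ 1, prefix-free code exists


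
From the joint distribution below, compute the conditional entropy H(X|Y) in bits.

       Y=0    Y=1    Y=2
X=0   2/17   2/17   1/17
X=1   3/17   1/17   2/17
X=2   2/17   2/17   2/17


H(X|Y) = Σ_y p(y) H(X|Y=y)
  p(Y=0) = 7/17, H(X|Y=0) = 1.5567
  p(Y=1) = 5/17, H(X|Y=1) = 1.5219
  p(Y=2) = 5/17, H(X|Y=2) = 1.5219
H(X|Y) = 0.4118×1.5567 + 0.2941×1.5219 + 0.2941×1.5219 = 1.5362 bits


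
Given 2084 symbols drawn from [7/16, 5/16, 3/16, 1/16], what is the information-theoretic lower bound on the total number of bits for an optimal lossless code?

Entropy H = 1.7490 bits/symbol
Minimum bits = H × n = 1.7490 × 2084
= 3644.91 bits


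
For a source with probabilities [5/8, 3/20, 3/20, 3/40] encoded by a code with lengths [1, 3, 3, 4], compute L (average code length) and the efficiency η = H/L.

Average length L = Σ p_i × l_i = 1.8250 bits
Entropy H = 1.5252 bits
Efficiency η = H/L × 100% = 83.57%


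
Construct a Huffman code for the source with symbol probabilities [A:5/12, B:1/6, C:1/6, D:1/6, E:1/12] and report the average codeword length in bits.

Huffman tree construction:
Combine smallest probabilities repeatedly
Resulting codes:
  A: 0 (length 1)
  B: 101 (length 3)
  C: 110 (length 3)
  D: 111 (length 3)
  E: 100 (length 3)
Average length = Σ p(s) × length(s) = 2.1667 bits


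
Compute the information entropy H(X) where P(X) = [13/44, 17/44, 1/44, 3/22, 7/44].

H(X) = -Σ p(x) log₂ p(x)
  -13/44 × log₂(13/44) = 0.5197
  -17/44 × log₂(17/44) = 0.5301
  -1/44 × log₂(1/44) = 0.1241
  -3/22 × log₂(3/22) = 0.3920
  -7/44 × log₂(7/44) = 0.4219
H(X) = 1.9878 bits


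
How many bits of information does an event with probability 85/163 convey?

Information content I(x) = -log₂(p(x))
I = -log₂(85/163) = -log₂(0.5215)
I = 0.9393 bits


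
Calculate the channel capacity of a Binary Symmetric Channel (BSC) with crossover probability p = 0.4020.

For BSC with error probability p:
C = 1 - H(p) where H(p) is binary entropy
H(0.4020) = -0.4020 × log₂(0.4020) - 0.5980 × log₂(0.5980)
H(p) = 0.9721
C = 1 - 0.9721 = 0.0279 bits/use


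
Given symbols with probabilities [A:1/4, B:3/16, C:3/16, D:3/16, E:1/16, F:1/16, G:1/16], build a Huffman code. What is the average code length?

Huffman tree construction:
Combine smallest probabilities repeatedly
Resulting codes:
  A: 10 (length 2)
  B: 110 (length 3)
  C: 111 (length 3)
  D: 00 (length 2)
  E: 0110 (length 4)
  F: 0111 (length 4)
  G: 010 (length 3)
Average length = Σ p(s) × length(s) = 2.6875 bits


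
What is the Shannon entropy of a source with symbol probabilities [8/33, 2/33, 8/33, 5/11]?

H(X) = -Σ p(x) log₂ p(x)
  -8/33 × log₂(8/33) = 0.4956
  -2/33 × log₂(2/33) = 0.2451
  -8/33 × log₂(8/33) = 0.4956
  -5/11 × log₂(5/11) = 0.5170
H(X) = 1.7534 bits


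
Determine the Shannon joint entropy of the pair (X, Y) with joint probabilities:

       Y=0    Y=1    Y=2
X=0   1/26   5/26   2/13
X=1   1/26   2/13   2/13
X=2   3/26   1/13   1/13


H(X,Y) = -Σ p(x,y) log₂ p(x,y)
  p(0,0)=1/26: -0.0385 × log₂(0.0385) = 0.1808
  p(0,1)=5/26: -0.1923 × log₂(0.1923) = 0.4574
  p(0,2)=2/13: -0.1538 × log₂(0.1538) = 0.4155
  p(1,0)=1/26: -0.0385 × log₂(0.0385) = 0.1808
  p(1,1)=2/13: -0.1538 × log₂(0.1538) = 0.4155
  p(1,2)=2/13: -0.1538 × log₂(0.1538) = 0.4155
  p(2,0)=3/26: -0.1154 × log₂(0.1154) = 0.3595
  p(2,1)=1/13: -0.0769 × log₂(0.0769) = 0.2846
  p(2,2)=1/13: -0.0769 × log₂(0.0769) = 0.2846
H(X,Y) = 2.9941 bits


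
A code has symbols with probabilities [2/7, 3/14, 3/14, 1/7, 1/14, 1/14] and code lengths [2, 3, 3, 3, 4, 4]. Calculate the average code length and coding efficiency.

Average length L = Σ p_i × l_i = 2.8571 bits
Entropy H = 2.4138 bits
Efficiency η = H/L × 100% = 84.48%


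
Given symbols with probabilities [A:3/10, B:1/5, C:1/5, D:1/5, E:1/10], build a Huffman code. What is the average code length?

Huffman tree construction:
Combine smallest probabilities repeatedly
Resulting codes:
  A: 10 (length 2)
  B: 111 (length 3)
  C: 00 (length 2)
  D: 01 (length 2)
  E: 110 (length 3)
Average length = Σ p(s) × length(s) = 2.3000 bits


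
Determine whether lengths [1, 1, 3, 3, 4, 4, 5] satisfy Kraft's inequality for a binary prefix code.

Kraft inequality: Σ 2^(-l_i) ≤ 1 for prefix-free code
Calculating: 2^(-1) + 2^(-1) + 2^(-3) + 2^(-3) + 2^(-4) + 2^(-4) + 2^(-5)
= 0.5 + 0.5 + 0.125 + 0.125 + 0.0625 + 0.0625 + 0.03125
= 1.4062
Since 1.4062 > 1, prefix-free code does not exist


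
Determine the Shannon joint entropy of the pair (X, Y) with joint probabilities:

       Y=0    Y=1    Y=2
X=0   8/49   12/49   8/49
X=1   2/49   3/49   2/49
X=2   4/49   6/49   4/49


H(X,Y) = -Σ p(x,y) log₂ p(x,y)
  p(0,0)=8/49: -0.1633 × log₂(0.1633) = 0.4269
  p(0,1)=12/49: -0.2449 × log₂(0.2449) = 0.4971
  p(0,2)=8/49: -0.1633 × log₂(0.1633) = 0.4269
  p(1,0)=2/49: -0.0408 × log₂(0.0408) = 0.1884
  p(1,1)=3/49: -0.0612 × log₂(0.0612) = 0.2467
  p(1,2)=2/49: -0.0408 × log₂(0.0408) = 0.1884
  p(2,0)=4/49: -0.0816 × log₂(0.0816) = 0.2951
  p(2,1)=6/49: -0.1224 × log₂(0.1224) = 0.3710
  p(2,2)=4/49: -0.0816 × log₂(0.0816) = 0.2951
H(X,Y) = 2.9354 bits


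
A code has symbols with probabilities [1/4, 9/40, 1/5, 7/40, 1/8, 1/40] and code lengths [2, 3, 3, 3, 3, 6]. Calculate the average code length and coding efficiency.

Average length L = Σ p_i × l_i = 2.8250 bits
Entropy H = 2.3967 bits
Efficiency η = H/L × 100% = 84.84%


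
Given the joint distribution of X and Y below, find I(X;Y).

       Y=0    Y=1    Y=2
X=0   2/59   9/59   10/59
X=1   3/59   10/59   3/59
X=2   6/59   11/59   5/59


H(X) = 1.5717, H(Y) = 1.4705, H(X,Y) = 2.9733
I(X;Y) = H(X) + H(Y) - H(X,Y) = 0.0688 bits


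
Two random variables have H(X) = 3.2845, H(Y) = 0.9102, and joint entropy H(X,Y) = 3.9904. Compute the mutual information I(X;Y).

I(X;Y) = H(X) + H(Y) - H(X,Y)
I(X;Y) = 3.2845 + 0.9102 - 3.9904 = 0.2043 bits


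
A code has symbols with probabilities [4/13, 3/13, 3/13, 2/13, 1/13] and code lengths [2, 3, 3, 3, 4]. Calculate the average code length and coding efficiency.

Average length L = Σ p_i × l_i = 2.7692 bits
Entropy H = 2.1997 bits
Efficiency η = H/L × 100% = 79.43%


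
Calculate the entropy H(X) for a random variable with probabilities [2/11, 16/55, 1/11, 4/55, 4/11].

H(X) = -Σ p(x) log₂ p(x)
  -2/11 × log₂(2/11) = 0.4472
  -16/55 × log₂(16/55) = 0.5182
  -1/11 × log₂(1/11) = 0.3145
  -4/55 × log₂(4/55) = 0.2750
  -4/11 × log₂(4/11) = 0.5307
H(X) = 2.0856 bits


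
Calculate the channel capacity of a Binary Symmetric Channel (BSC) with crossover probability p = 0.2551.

For BSC with error probability p:
C = 1 - H(p) where H(p) is binary entropy
H(0.2551) = -0.2551 × log₂(0.2551) - 0.7449 × log₂(0.7449)
H(p) = 0.8193
C = 1 - 0.8193 = 0.1807 bits/use


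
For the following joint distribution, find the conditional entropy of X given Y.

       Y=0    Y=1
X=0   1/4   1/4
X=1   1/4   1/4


H(X|Y) = Σ_y p(y) H(X|Y=y)
  p(Y=0) = 1/2, H(X|Y=0) = 1.0000
  p(Y=1) = 1/2, H(X|Y=1) = 1.0000
H(X|Y) = 0.5000×1.0000 + 0.5000×1.0000 = 1.0000 bits


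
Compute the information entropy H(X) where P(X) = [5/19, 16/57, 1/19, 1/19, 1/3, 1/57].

H(X) = -Σ p(x) log₂ p(x)
  -5/19 × log₂(5/19) = 0.5068
  -16/57 × log₂(16/57) = 0.5145
  -1/19 × log₂(1/19) = 0.2236
  -1/19 × log₂(1/19) = 0.2236
  -1/3 × log₂(1/3) = 0.5283
  -1/57 × log₂(1/57) = 0.1023
H(X) = 2.0991 bits


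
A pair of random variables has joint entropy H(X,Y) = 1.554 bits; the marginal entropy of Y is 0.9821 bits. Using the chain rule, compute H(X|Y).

Chain rule: H(X,Y) = H(X|Y) + H(Y)
H(X|Y) = H(X,Y) - H(Y) = 1.554 - 0.9821 = 0.5719 bits


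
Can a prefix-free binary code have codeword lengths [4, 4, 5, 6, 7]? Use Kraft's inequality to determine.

Kraft inequality: Σ 2^(-l_i) ≤ 1 for prefix-free code
Calculating: 2^(-4) + 2^(-4) + 2^(-5) + 2^(-6) + 2^(-7)
= 0.0625 + 0.0625 + 0.03125 + 0.015625 + 0.0078125
= 0.1797
Since 0.1797 ≤ 1, prefix-free code exists


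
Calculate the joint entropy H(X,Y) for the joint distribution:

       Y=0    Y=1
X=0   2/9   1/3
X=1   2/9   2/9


H(X,Y) = -Σ p(x,y) log₂ p(x,y)
  p(0,0)=2/9: -0.2222 × log₂(0.2222) = 0.4822
  p(0,1)=1/3: -0.3333 × log₂(0.3333) = 0.5283
  p(1,0)=2/9: -0.2222 × log₂(0.2222) = 0.4822
  p(1,1)=2/9: -0.2222 × log₂(0.2222) = 0.4822
H(X,Y) = 1.9749 bits


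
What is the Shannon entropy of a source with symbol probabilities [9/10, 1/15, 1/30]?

H(X) = -Σ p(x) log₂ p(x)
  -9/10 × log₂(9/10) = 0.1368
  -1/15 × log₂(1/15) = 0.2605
  -1/30 × log₂(1/30) = 0.1636
H(X) = 0.5608 bits


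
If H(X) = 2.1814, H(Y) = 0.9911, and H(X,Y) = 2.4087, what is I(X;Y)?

I(X;Y) = H(X) + H(Y) - H(X,Y)
I(X;Y) = 2.1814 + 0.9911 - 2.4087 = 0.7638 bits


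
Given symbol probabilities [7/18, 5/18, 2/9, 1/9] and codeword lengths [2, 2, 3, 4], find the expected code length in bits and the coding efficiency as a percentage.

Average length L = Σ p_i × l_i = 2.4444 bits
Entropy H = 1.8776 bits
Efficiency η = H/L × 100% = 76.81%


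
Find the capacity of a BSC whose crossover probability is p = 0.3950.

For BSC with error probability p:
C = 1 - H(p) where H(p) is binary entropy
H(0.3950) = -0.3950 × log₂(0.3950) - 0.6050 × log₂(0.6050)
H(p) = 0.9680
C = 1 - 0.9680 = 0.0320 bits/use


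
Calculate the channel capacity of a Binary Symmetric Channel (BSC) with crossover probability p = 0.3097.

For BSC with error probability p:
C = 1 - H(p) where H(p) is binary entropy
H(0.3097) = -0.3097 × log₂(0.3097) - 0.6903 × log₂(0.6903)
H(p) = 0.8928
C = 1 - 0.8928 = 0.1072 bits/use


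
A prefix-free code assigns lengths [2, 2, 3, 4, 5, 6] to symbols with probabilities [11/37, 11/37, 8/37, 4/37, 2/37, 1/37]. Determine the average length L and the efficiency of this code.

Average length L = Σ p_i × l_i = 2.7027 bits
Entropy H = 2.2336 bits
Efficiency η = H/L × 100% = 82.64%


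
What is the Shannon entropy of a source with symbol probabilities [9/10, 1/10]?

H(X) = -Σ p(x) log₂ p(x)
  -9/10 × log₂(9/10) = 0.1368
  -1/10 × log₂(1/10) = 0.3322
H(X) = 0.4690 bits


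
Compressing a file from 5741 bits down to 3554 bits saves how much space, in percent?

Space savings = (1 - Compressed/Original) × 100%
= (1 - 3554/5741) × 100%
= 38.09%


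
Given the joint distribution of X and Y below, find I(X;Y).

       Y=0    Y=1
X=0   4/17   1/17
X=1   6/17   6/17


H(X) = 0.8740, H(Y) = 0.9774, H(X,Y) = 1.7922
I(X;Y) = H(X) + H(Y) - H(X,Y) = 0.0592 bits


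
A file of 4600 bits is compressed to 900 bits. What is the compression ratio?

Compression ratio = Original / Compressed
= 4600 / 900 = 5.11:1


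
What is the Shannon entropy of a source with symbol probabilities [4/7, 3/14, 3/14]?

H(X) = -Σ p(x) log₂ p(x)
  -4/7 × log₂(4/7) = 0.4613
  -3/14 × log₂(3/14) = 0.4762
  -3/14 × log₂(3/14) = 0.4762
H(X) = 1.4138 bits


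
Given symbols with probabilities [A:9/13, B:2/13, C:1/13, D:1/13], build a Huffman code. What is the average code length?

Huffman tree construction:
Combine smallest probabilities repeatedly
Resulting codes:
  A: 1 (length 1)
  B: 00 (length 2)
  C: 010 (length 3)
  D: 011 (length 3)
Average length = Σ p(s) × length(s) = 1.4615 bits


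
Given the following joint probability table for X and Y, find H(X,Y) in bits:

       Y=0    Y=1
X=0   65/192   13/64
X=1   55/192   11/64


H(X,Y) = -Σ p(x,y) log₂ p(x,y)
  p(0,0)=65/192: -0.3385 × log₂(0.3385) = 0.5290
  p(0,1)=13/64: -0.2031 × log₂(0.2031) = 0.4671
  p(1,0)=55/192: -0.2865 × log₂(0.2865) = 0.5167
  p(1,1)=11/64: -0.1719 × log₂(0.1719) = 0.4367
H(X,Y) = 1.9494 bits


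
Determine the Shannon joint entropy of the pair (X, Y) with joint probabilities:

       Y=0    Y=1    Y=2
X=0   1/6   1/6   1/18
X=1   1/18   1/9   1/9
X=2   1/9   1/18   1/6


H(X,Y) = -Σ p(x,y) log₂ p(x,y)
  p(0,0)=1/6: -0.1667 × log₂(0.1667) = 0.4308
  p(0,1)=1/6: -0.1667 × log₂(0.1667) = 0.4308
  p(0,2)=1/18: -0.0556 × log₂(0.0556) = 0.2317
  p(1,0)=1/18: -0.0556 × log₂(0.0556) = 0.2317
  p(1,1)=1/9: -0.1111 × log₂(0.1111) = 0.3522
  p(1,2)=1/9: -0.1111 × log₂(0.1111) = 0.3522
  p(2,0)=1/9: -0.1111 × log₂(0.1111) = 0.3522
  p(2,1)=1/18: -0.0556 × log₂(0.0556) = 0.2317
  p(2,2)=1/6: -0.1667 × log₂(0.1667) = 0.4308
H(X,Y) = 3.0441 bits


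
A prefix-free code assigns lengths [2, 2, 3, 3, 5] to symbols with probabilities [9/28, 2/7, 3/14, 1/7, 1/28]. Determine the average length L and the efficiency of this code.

Average length L = Σ p_i × l_i = 2.4643 bits
Entropy H = 2.0917 bits
Efficiency η = H/L × 100% = 84.88%


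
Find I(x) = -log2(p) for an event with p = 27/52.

Information content I(x) = -log₂(p(x))
I = -log₂(27/52) = -log₂(0.5192)
I = 0.9456 bits


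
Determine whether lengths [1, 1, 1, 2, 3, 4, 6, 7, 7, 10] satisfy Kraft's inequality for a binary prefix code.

Kraft inequality: Σ 2^(-l_i) ≤ 1 for prefix-free code
Calculating: 2^(-1) + 2^(-1) + 2^(-1) + 2^(-2) + 2^(-3) + 2^(-4) + 2^(-6) + 2^(-7) + 2^(-7) + 2^(-10)
= 0.5 + 0.5 + 0.5 + 0.25 + 0.125 + 0.0625 + 0.015625 + 0.0078125 + 0.0078125 + 0.0009765625
= 1.9697
Since 1.9697 > 1, prefix-free code does not exist


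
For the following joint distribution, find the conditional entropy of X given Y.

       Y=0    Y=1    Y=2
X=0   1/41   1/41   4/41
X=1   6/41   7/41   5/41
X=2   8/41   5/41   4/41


H(X|Y) = Σ_y p(y) H(X|Y=y)
  p(Y=0) = 15/41, H(X|Y=0) = 1.2729
  p(Y=1) = 13/41, H(X|Y=1) = 1.2957
  p(Y=2) = 13/41, H(X|Y=2) = 1.5766
H(X|Y) = 0.3659×1.2729 + 0.3171×1.2957 + 0.3171×1.5766 = 1.3764 bits


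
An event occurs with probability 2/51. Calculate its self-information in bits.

Information content I(x) = -log₂(p(x))
I = -log₂(2/51) = -log₂(0.0392)
I = 4.6724 bits


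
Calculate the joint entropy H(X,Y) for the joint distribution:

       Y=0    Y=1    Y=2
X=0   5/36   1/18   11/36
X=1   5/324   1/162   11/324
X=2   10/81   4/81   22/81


H(X,Y) = -Σ p(x,y) log₂ p(x,y)
  p(0,0)=5/36: -0.1389 × log₂(0.1389) = 0.3956
  p(0,1)=1/18: -0.0556 × log₂(0.0556) = 0.2317
  p(0,2)=11/36: -0.3056 × log₂(0.3056) = 0.5227
  p(1,0)=5/324: -0.0154 × log₂(0.0154) = 0.0929
  p(1,1)=1/162: -0.0062 × log₂(0.0062) = 0.0453
  p(1,2)=11/324: -0.0340 × log₂(0.0340) = 0.1657
  p(2,0)=10/81: -0.1235 × log₂(0.1235) = 0.3726
  p(2,1)=4/81: -0.0494 × log₂(0.0494) = 0.2143
  p(2,2)=22/81: -0.2716 × log₂(0.2716) = 0.5107
H(X,Y) = 2.5514 bits


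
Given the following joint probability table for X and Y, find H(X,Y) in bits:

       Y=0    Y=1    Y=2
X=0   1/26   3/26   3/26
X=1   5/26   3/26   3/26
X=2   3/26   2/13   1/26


H(X,Y) = -Σ p(x,y) log₂ p(x,y)
  p(0,0)=1/26: -0.0385 × log₂(0.0385) = 0.1808
  p(0,1)=3/26: -0.1154 × log₂(0.1154) = 0.3595
  p(0,2)=3/26: -0.1154 × log₂(0.1154) = 0.3595
  p(1,0)=5/26: -0.1923 × log₂(0.1923) = 0.4574
  p(1,1)=3/26: -0.1154 × log₂(0.1154) = 0.3595
  p(1,2)=3/26: -0.1154 × log₂(0.1154) = 0.3595
  p(2,0)=3/26: -0.1154 × log₂(0.1154) = 0.3595
  p(2,1)=2/13: -0.1538 × log₂(0.1538) = 0.4155
  p(2,2)=1/26: -0.0385 × log₂(0.0385) = 0.1808
H(X,Y) = 3.0318 bits


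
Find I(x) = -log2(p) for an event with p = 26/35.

Information content I(x) = -log₂(p(x))
I = -log₂(26/35) = -log₂(0.7429)
I = 0.4288 bits


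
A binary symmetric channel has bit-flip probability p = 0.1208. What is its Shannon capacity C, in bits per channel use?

For BSC with error probability p:
C = 1 - H(p) where H(p) is binary entropy
H(0.1208) = -0.1208 × log₂(0.1208) - 0.8792 × log₂(0.8792)
H(p) = 0.5317
C = 1 - 0.5317 = 0.4683 bits/use


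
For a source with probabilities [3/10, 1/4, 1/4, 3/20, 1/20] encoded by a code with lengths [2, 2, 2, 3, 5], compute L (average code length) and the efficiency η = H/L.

Average length L = Σ p_i × l_i = 2.3000 bits
Entropy H = 2.1477 bits
Efficiency η = H/L × 100% = 93.38%


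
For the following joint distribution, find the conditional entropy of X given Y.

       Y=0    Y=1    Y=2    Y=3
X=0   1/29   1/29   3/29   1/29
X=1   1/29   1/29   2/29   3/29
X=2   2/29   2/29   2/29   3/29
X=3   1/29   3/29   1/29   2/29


H(X|Y) = Σ_y p(y) H(X|Y=y)
  p(Y=0) = 5/29, H(X|Y=0) = 1.9219
  p(Y=1) = 7/29, H(X|Y=1) = 1.8424
  p(Y=2) = 8/29, H(X|Y=2) = 1.9056
  p(Y=3) = 9/29, H(X|Y=3) = 1.8911
H(X|Y) = 0.1724×1.9219 + 0.2414×1.8424 + 0.2759×1.9056 + 0.3103×1.8911 = 1.8887 bits


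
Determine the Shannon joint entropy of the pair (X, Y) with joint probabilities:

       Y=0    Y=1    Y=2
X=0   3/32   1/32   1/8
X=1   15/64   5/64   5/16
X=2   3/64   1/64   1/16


H(X,Y) = -Σ p(x,y) log₂ p(x,y)
  p(0,0)=3/32: -0.0938 × log₂(0.0938) = 0.3202
  p(0,1)=1/32: -0.0312 × log₂(0.0312) = 0.1562
  p(0,2)=1/8: -0.1250 × log₂(0.1250) = 0.3750
  p(1,0)=15/64: -0.2344 × log₂(0.2344) = 0.4906
  p(1,1)=5/64: -0.0781 × log₂(0.0781) = 0.2873
  p(1,2)=5/16: -0.3125 × log₂(0.3125) = 0.5244
  p(2,0)=3/64: -0.0469 × log₂(0.0469) = 0.2070
  p(2,1)=1/64: -0.0156 × log₂(0.0156) = 0.0938
  p(2,2)=1/16: -0.0625 × log₂(0.0625) = 0.2500
H(X,Y) = 2.7044 bits


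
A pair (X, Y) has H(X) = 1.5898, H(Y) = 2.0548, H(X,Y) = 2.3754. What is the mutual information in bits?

I(X;Y) = H(X) + H(Y) - H(X,Y)
I(X;Y) = 1.5898 + 2.0548 - 2.3754 = 1.2692 bits


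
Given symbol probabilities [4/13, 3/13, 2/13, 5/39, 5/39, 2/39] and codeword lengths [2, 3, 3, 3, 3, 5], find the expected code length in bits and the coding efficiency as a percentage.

Average length L = Σ p_i × l_i = 2.7949 bits
Entropy H = 2.4065 bits
Efficiency η = H/L × 100% = 86.10%


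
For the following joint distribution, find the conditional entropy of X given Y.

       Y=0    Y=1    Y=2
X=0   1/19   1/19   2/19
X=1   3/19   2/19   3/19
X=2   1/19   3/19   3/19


H(X|Y) = Σ_y p(y) H(X|Y=y)
  p(Y=0) = 5/19, H(X|Y=0) = 1.3710
  p(Y=1) = 6/19, H(X|Y=1) = 1.4591
  p(Y=2) = 8/19, H(X|Y=2) = 1.5613
H(X|Y) = 0.2632×1.3710 + 0.3158×1.4591 + 0.4211×1.5613 = 1.4789 bits


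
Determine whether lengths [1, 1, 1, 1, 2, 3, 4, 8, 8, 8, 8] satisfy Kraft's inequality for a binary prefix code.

Kraft inequality: Σ 2^(-l_i) ≤ 1 for prefix-free code
Calculating: 2^(-1) + 2^(-1) + 2^(-1) + 2^(-1) + 2^(-2) + 2^(-3) + 2^(-4) + 2^(-8) + 2^(-8) + 2^(-8) + 2^(-8)
= 0.5 + 0.5 + 0.5 + 0.5 + 0.25 + 0.125 + 0.0625 + 0.00390625 + 0.00390625 + 0.00390625 + 0.00390625
= 2.4531
Since 2.4531 > 1, prefix-free code does not exist


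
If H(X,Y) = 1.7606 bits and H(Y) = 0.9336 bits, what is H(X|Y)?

Chain rule: H(X,Y) = H(X|Y) + H(Y)
H(X|Y) = H(X,Y) - H(Y) = 1.7606 - 0.9336 = 0.827 bits


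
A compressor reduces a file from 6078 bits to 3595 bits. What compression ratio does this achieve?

Compression ratio = Original / Compressed
= 6078 / 3595 = 1.69:1


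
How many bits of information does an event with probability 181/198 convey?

Information content I(x) = -log₂(p(x))
I = -log₂(181/198) = -log₂(0.9141)
I = 0.1295 bits


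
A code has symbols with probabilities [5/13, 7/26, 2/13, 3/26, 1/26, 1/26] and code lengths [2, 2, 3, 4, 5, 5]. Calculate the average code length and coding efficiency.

Average length L = Σ p_i × l_i = 2.6154 bits
Entropy H = 2.1764 bits
Efficiency η = H/L × 100% = 83.21%


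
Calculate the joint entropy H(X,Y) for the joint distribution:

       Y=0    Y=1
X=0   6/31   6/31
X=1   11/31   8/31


H(X,Y) = -Σ p(x,y) log₂ p(x,y)
  p(0,0)=6/31: -0.1935 × log₂(0.1935) = 0.4586
  p(0,1)=6/31: -0.1935 × log₂(0.1935) = 0.4586
  p(1,0)=11/31: -0.3548 × log₂(0.3548) = 0.5304
  p(1,1)=8/31: -0.2581 × log₂(0.2581) = 0.5043
H(X,Y) = 1.9518 bits


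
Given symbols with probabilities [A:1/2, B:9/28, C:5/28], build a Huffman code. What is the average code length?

Huffman tree construction:
Combine smallest probabilities repeatedly
Resulting codes:
  A: 0 (length 1)
  B: 11 (length 2)
  C: 10 (length 2)
Average length = Σ p(s) × length(s) = 1.5000 bits


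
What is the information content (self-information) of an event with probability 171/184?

Information content I(x) = -log₂(p(x))
I = -log₂(171/184) = -log₂(0.9293)
I = 0.1057 bits


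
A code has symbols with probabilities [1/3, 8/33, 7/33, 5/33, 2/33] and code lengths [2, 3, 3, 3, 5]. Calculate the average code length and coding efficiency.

Average length L = Σ p_i × l_i = 2.7879 bits
Entropy H = 2.1561 bits
Efficiency η = H/L × 100% = 77.34%


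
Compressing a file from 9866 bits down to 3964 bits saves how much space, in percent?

Space savings = (1 - Compressed/Original) × 100%
= (1 - 3964/9866) × 100%
= 59.82%


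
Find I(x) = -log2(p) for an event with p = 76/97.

Information content I(x) = -log₂(p(x))
I = -log₂(76/97) = -log₂(0.7835)
I = 0.3520 bits


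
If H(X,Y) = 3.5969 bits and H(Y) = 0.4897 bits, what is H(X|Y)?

Chain rule: H(X,Y) = H(X|Y) + H(Y)
H(X|Y) = H(X,Y) - H(Y) = 3.5969 - 0.4897 = 3.1072 bits


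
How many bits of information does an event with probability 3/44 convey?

Information content I(x) = -log₂(p(x))
I = -log₂(3/44) = -log₂(0.0682)
I = 3.8745 bits


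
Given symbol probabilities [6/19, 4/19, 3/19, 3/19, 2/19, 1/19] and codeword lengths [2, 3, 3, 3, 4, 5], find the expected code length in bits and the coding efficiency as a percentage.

Average length L = Σ p_i × l_i = 2.8947 bits
Entropy H = 2.4048 bits
Efficiency η = H/L × 100% = 83.07%


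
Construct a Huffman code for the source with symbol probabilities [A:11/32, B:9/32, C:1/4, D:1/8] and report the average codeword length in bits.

Huffman tree construction:
Combine smallest probabilities repeatedly
Resulting codes:
  A: 11 (length 2)
  B: 10 (length 2)
  C: 01 (length 2)
  D: 00 (length 2)
Average length = Σ p(s) × length(s) = 2.0000 bits


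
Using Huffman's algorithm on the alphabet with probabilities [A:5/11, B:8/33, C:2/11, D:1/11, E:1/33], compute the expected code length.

Huffman tree construction:
Combine smallest probabilities repeatedly
Resulting codes:
  A: 0 (length 1)
  B: 10 (length 2)
  C: 111 (length 3)
  D: 1101 (length 4)
  E: 1100 (length 4)
Average length = Σ p(s) × length(s) = 1.9697 bits


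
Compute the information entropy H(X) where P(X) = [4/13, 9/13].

H(X) = -Σ p(x) log₂ p(x)
  -4/13 × log₂(4/13) = 0.5232
  -9/13 × log₂(9/13) = 0.3673
H(X) = 0.8905 bits


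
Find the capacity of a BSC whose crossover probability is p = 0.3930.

For BSC with error probability p:
C = 1 - H(p) where H(p) is binary entropy
H(0.3930) = -0.3930 × log₂(0.3930) - 0.6070 × log₂(0.6070)
H(p) = 0.9667
C = 1 - 0.9667 = 0.0333 bits/use


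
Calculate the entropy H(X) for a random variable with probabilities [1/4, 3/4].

H(X) = -Σ p(x) log₂ p(x)
  -1/4 × log₂(1/4) = 0.5000
  -3/4 × log₂(3/4) = 0.3113
H(X) = 0.8113 bits


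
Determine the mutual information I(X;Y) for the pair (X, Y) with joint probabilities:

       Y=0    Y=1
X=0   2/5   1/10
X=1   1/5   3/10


H(X) = 1.0000, H(Y) = 0.9710, H(X,Y) = 1.8464
I(X;Y) = H(X) + H(Y) - H(X,Y) = 0.1245 bits


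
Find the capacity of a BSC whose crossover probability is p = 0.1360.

For BSC with error probability p:
C = 1 - H(p) where H(p) is binary entropy
H(0.1360) = -0.1360 × log₂(0.1360) - 0.8640 × log₂(0.8640)
H(p) = 0.5737
C = 1 - 0.5737 = 0.4263 bits/use


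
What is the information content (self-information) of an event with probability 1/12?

Information content I(x) = -log₂(p(x))
I = -log₂(1/12) = -log₂(0.0833)
I = 3.5850 bits


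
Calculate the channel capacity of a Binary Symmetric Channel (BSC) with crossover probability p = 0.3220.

For BSC with error probability p:
C = 1 - H(p) where H(p) is binary entropy
H(0.3220) = -0.3220 × log₂(0.3220) - 0.6780 × log₂(0.6780)
H(p) = 0.9065
C = 1 - 0.9065 = 0.0935 bits/use


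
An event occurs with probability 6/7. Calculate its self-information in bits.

Information content I(x) = -log₂(p(x))
I = -log₂(6/7) = -log₂(0.8571)
I = 0.2224 bits


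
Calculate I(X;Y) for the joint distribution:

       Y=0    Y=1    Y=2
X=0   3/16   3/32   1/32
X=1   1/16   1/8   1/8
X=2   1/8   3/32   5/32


H(X) = 1.5794, H(Y) = 1.5794, H(X,Y) = 3.0428
I(X;Y) = H(X) + H(Y) - H(X,Y) = 0.1160 bits


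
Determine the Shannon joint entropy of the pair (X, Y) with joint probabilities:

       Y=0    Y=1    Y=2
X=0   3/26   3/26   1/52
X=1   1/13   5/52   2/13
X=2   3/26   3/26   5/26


H(X,Y) = -Σ p(x,y) log₂ p(x,y)
  p(0,0)=3/26: -0.1154 × log₂(0.1154) = 0.3595
  p(0,1)=3/26: -0.1154 × log₂(0.1154) = 0.3595
  p(0,2)=1/52: -0.0192 × log₂(0.0192) = 0.1096
  p(1,0)=1/13: -0.0769 × log₂(0.0769) = 0.2846
  p(1,1)=5/52: -0.0962 × log₂(0.0962) = 0.3249
  p(1,2)=2/13: -0.1538 × log₂(0.1538) = 0.4155
  p(2,0)=3/26: -0.1154 × log₂(0.1154) = 0.3595
  p(2,1)=3/26: -0.1154 × log₂(0.1154) = 0.3595
  p(2,2)=5/26: -0.1923 × log₂(0.1923) = 0.4574
H(X,Y) = 3.0299 bits


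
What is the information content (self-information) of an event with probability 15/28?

Information content I(x) = -log₂(p(x))
I = -log₂(15/28) = -log₂(0.5357)
I = 0.9005 bits


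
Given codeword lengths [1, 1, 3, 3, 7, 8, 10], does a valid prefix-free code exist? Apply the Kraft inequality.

Kraft inequality: Σ 2^(-l_i) ≤ 1 for prefix-free code
Calculating: 2^(-1) + 2^(-1) + 2^(-3) + 2^(-3) + 2^(-7) + 2^(-8) + 2^(-10)
= 0.5 + 0.5 + 0.125 + 0.125 + 0.0078125 + 0.00390625 + 0.0009765625
= 1.2627
Since 1.2627 > 1, prefix-free code does not exist


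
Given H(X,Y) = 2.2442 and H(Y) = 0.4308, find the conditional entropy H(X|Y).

Chain rule: H(X,Y) = H(X|Y) + H(Y)
H(X|Y) = H(X,Y) - H(Y) = 2.2442 - 0.4308 = 1.8134 bits


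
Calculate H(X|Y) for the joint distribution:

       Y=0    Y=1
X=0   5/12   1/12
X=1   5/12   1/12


H(X|Y) = Σ_y p(y) H(X|Y=y)
  p(Y=0) = 5/6, H(X|Y=0) = 1.0000
  p(Y=1) = 1/6, H(X|Y=1) = 1.0000
H(X|Y) = 0.8333×1.0000 + 0.1667×1.0000 = 1.0000 bits


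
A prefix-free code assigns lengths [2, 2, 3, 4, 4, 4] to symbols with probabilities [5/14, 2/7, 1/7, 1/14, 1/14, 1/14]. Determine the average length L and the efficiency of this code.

Average length L = Σ p_i × l_i = 2.5714 bits
Entropy H = 2.2638 bits
Efficiency η = H/L × 100% = 88.04%


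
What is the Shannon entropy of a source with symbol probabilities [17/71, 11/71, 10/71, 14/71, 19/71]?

H(X) = -Σ p(x) log₂ p(x)
  -17/71 × log₂(17/71) = 0.4938
  -11/71 × log₂(11/71) = 0.4168
  -10/71 × log₂(10/71) = 0.3983
  -14/71 × log₂(14/71) = 0.4619
  -19/71 × log₂(19/71) = 0.5089
H(X) = 2.2797 bits


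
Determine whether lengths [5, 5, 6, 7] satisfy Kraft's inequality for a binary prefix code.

Kraft inequality: Σ 2^(-l_i) ≤ 1 for prefix-free code
Calculating: 2^(-5) + 2^(-5) + 2^(-6) + 2^(-7)
= 0.03125 + 0.03125 + 0.015625 + 0.0078125
= 0.0859
Since 0.0859 ≤ 1, prefix-free code exists


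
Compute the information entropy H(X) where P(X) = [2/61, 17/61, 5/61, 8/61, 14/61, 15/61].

H(X) = -Σ p(x) log₂ p(x)
  -2/61 × log₂(2/61) = 0.1617
  -17/61 × log₂(17/61) = 0.5137
  -5/61 × log₂(5/61) = 0.2958
  -8/61 × log₂(8/61) = 0.3844
  -14/61 × log₂(14/61) = 0.4873
  -15/61 × log₂(15/61) = 0.4977
H(X) = 2.3405 bits


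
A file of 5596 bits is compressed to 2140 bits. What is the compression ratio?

Compression ratio = Original / Compressed
= 5596 / 2140 = 2.61:1


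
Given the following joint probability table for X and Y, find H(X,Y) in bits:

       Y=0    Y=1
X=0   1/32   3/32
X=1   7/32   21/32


H(X,Y) = -Σ p(x,y) log₂ p(x,y)
  p(0,0)=1/32: -0.0312 × log₂(0.0312) = 0.1562
  p(0,1)=3/32: -0.0938 × log₂(0.0938) = 0.3202
  p(1,0)=7/32: -0.2188 × log₂(0.2188) = 0.4796
  p(1,1)=21/32: -0.6562 × log₂(0.6562) = 0.3988
H(X,Y) = 1.3548 bits


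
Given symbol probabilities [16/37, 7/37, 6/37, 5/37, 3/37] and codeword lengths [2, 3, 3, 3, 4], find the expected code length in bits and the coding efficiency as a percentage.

Average length L = Σ p_i × l_i = 2.6486 bits
Entropy H = 2.0871 bits
Efficiency η = H/L × 100% = 78.80%


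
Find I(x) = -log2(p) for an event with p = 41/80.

Information content I(x) = -log₂(p(x))
I = -log₂(41/80) = -log₂(0.5125)
I = 0.9644 bits


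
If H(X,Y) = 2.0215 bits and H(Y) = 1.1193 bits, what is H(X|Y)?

Chain rule: H(X,Y) = H(X|Y) + H(Y)
H(X|Y) = H(X,Y) - H(Y) = 2.0215 - 1.1193 = 0.9022 bits


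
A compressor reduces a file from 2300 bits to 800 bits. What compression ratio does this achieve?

Compression ratio = Original / Compressed
= 2300 / 800 = 2.88:1


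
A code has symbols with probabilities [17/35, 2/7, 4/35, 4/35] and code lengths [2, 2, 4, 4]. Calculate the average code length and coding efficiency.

Average length L = Σ p_i × l_i = 2.4571 bits
Entropy H = 1.7377 bits
Efficiency η = H/L × 100% = 70.72%


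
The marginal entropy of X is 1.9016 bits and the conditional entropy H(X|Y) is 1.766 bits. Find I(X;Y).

I(X;Y) = H(X) - H(X|Y)
I(X;Y) = 1.9016 - 1.766 = 0.1356 bits


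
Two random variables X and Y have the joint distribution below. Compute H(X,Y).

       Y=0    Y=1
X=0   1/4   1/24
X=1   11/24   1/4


H(X,Y) = -Σ p(x,y) log₂ p(x,y)
  p(0,0)=1/4: -0.2500 × log₂(0.2500) = 0.5000
  p(0,1)=1/24: -0.0417 × log₂(0.0417) = 0.1910
  p(1,0)=11/24: -0.4583 × log₂(0.4583) = 0.5159
  p(1,1)=1/4: -0.2500 × log₂(0.2500) = 0.5000
H(X,Y) = 1.7069 bits


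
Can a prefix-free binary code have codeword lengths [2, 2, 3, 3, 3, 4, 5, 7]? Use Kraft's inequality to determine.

Kraft inequality: Σ 2^(-l_i) ≤ 1 for prefix-free code
Calculating: 2^(-2) + 2^(-2) + 2^(-3) + 2^(-3) + 2^(-3) + 2^(-4) + 2^(-5) + 2^(-7)
= 0.25 + 0.25 + 0.125 + 0.125 + 0.125 + 0.0625 + 0.03125 + 0.0078125
= 0.9766
Since 0.9766 ≤ 1, prefix-free code exists


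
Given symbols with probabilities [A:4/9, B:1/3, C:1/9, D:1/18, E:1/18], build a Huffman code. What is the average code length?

Huffman tree construction:
Combine smallest probabilities repeatedly
Resulting codes:
  A: 0 (length 1)
  B: 11 (length 2)
  C: 100 (length 3)
  D: 1010 (length 4)
  E: 1011 (length 4)
Average length = Σ p(s) × length(s) = 1.8889 bits


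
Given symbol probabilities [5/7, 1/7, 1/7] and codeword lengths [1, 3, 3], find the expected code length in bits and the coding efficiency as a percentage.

Average length L = Σ p_i × l_i = 1.5714 bits
Entropy H = 1.1488 bits
Efficiency η = H/L × 100% = 73.11%


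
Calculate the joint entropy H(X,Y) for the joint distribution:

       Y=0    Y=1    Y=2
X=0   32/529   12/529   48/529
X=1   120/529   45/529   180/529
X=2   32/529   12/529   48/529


H(X,Y) = -Σ p(x,y) log₂ p(x,y)
  p(0,0)=32/529: -0.0605 × log₂(0.0605) = 0.2448
  p(0,1)=12/529: -0.0227 × log₂(0.0227) = 0.1239
  p(0,2)=48/529: -0.0907 × log₂(0.0907) = 0.3141
  p(1,0)=120/529: -0.2268 × log₂(0.2268) = 0.4855
  p(1,1)=45/529: -0.0851 × log₂(0.0851) = 0.3024
  p(1,2)=180/529: -0.3403 × log₂(0.3403) = 0.5292
  p(2,0)=32/529: -0.0605 × log₂(0.0605) = 0.2448
  p(2,1)=12/529: -0.0227 × log₂(0.0227) = 0.1239
  p(2,2)=48/529: -0.0907 × log₂(0.0907) = 0.3141
H(X,Y) = 2.6829 bits


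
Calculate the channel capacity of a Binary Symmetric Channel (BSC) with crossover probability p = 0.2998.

For BSC with error probability p:
C = 1 - H(p) where H(p) is binary entropy
H(0.2998) = -0.2998 × log₂(0.2998) - 0.7002 × log₂(0.7002)
H(p) = 0.8810
C = 1 - 0.8810 = 0.1190 bits/use


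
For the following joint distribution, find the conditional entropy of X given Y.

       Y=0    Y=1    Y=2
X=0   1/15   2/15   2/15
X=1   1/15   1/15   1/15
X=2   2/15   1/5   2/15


H(X|Y) = Σ_y p(y) H(X|Y=y)
  p(Y=0) = 4/15, H(X|Y=0) = 1.5000
  p(Y=1) = 2/5, H(X|Y=1) = 1.4591
  p(Y=2) = 1/3, H(X|Y=2) = 1.5219
H(X|Y) = 0.2667×1.5000 + 0.4000×1.4591 + 0.3333×1.5219 = 1.4910 bits
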